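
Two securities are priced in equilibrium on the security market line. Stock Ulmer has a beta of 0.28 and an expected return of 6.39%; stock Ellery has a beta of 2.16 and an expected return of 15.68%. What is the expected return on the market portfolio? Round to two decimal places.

9.95%

Both satisfy E(R) = R_f + β·MRP, so the slope of the SML is
MRP = (15.68% − 6.39%) / (2.16 − 0.28) = 9.29% / 1.88 = 4.9415%
R_f = E(R_Ulmer) − β_Ulmer·MRP = 6.39% − 0.28 × 4.9415% = 5.0064%
E(R_m) = R_f + MRP = 5.0064% + 4.9415% = 9.95%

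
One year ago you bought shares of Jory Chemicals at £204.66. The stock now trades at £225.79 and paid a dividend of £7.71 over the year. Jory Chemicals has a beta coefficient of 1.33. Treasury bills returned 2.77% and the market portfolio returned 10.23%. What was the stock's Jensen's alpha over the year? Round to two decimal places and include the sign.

+1.40%

Realised HPR = (P1 + D1 − P0) / P0 = (225.79 + 7.71 − 204.66) / 204.66 = 28.84 / 204.66 = 14.0917%
MRP = 10.23% − 2.77% = 7.46%
CAPM required = R_f + β·MRP = 2.77% + 1.33 × 7.46% = 12.6918%
α = realised − required = 14.0917% − 12.6918% = +1.40%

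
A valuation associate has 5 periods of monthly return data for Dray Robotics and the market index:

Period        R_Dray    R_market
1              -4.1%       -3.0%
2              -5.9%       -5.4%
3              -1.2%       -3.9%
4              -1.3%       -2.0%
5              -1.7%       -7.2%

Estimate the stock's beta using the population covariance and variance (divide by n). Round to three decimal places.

0.156

Mean R_i = (-4.1 − 5.9 − 1.2 − 1.3 − 1.7) / 5 = -2.8400%
Mean R_m = (-3.0 − 5.4 − 3.9 − 2.0 − 7.2) / 5 = -4.3000%
Σ(R_i − R̄_i)(R_m − R̄_m) = 2.6200  ⇒  Cov = 2.6200 / 5 = 0.5240
Σ(R_m − R̄_m)² = 16.7600  ⇒  Var(R_m) = 16.7600 / 5 = 3.3520
β = Cov / Var(R_m) = 0.5240 / 3.3520 = 0.1563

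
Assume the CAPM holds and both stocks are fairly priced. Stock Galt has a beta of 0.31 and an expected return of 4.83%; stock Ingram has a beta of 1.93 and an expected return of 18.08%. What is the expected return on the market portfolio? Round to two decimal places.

10.47%

Both satisfy E(R) = R_f + β·MRP, so the slope of the SML is
MRP = (18.08% − 4.83%) / (1.93 − 0.31) = 13.25% / 1.62 = 8.1790%
R_f = E(R_Galt) − β_Galt·MRP = 4.83% − 0.31 × 8.1790% = 2.2945%
E(R_m) = R_f + MRP = 2.2945% + 8.1790% = 10.47%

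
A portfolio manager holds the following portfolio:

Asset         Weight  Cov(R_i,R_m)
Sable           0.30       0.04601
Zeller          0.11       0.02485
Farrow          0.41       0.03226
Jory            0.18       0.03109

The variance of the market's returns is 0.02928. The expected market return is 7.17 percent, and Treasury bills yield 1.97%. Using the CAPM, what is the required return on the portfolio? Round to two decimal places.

8.25%

β_Sable = 0.04601 / 0.02928 = 1.5714
β_Zeller = 0.02485 / 0.02928 = 0.8487
β_Farrow = 0.03226 / 0.02928 = 1.1018
β_Jory = 0.03109 / 0.02928 = 1.0618
β_P = Σ w_i β_i = 0.30×1.5714 + 0.11×0.8487 + 0.41×1.1018 + 0.18×1.0618 = 1.2076
MRP = 7.17% − 1.97% = 5.20%
E(R_P) = R_f + β_P × MRP = 1.97% + 1.2076 × 5.20% = 8.25%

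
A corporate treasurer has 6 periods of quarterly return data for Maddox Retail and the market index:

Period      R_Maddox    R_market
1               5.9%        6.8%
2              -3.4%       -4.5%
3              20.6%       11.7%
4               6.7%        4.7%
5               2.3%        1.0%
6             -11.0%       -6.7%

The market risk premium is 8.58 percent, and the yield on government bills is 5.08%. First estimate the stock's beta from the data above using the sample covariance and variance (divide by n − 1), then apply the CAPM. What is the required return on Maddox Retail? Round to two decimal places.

Mean R_i = (5.9 − 3.4 + 20.6 + 6.7 + 2.3 − 11.0) / 6 = 3.5167%
Mean R_m = (6.8 − 4.5 + 11.7 + 4.7 + 1.0 − 6.7) / 6 = 2.1667%
Σ(R_i − R̄_i)(R_m − R̄_m) = 358.2133  ⇒  Cov = 358.2133 / 5 = 71.6427
Σ(R_m − R̄_m)² = 243.1933  ⇒  Var(R_m) = 243.1933 / 5 = 48.6387
β = Cov / Var(R_m) = 71.6427 / 48.6387 = 1.4730
E(R) = R_f + β × MRP = 5.08% + 1.4730 × 8.58% = 17.72%

17.72%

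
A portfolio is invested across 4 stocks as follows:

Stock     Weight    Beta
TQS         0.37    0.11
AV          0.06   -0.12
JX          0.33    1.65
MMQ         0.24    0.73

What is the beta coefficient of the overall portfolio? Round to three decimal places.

0.753

β_P = Σ w_i β_i = 0.37×0.11 + 0.06×-0.12 + 0.33×1.65 + 0.24×0.73 = 0.7532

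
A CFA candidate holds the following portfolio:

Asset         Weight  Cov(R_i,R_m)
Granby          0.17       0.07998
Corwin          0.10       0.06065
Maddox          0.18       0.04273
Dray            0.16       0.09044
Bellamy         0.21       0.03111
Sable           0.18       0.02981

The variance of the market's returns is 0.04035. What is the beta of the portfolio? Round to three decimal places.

β_Granby = 0.07998 / 0.04035 = 1.9822
β_Corwin = 0.06065 / 0.04035 = 1.5031
β_Maddox = 0.04273 / 0.04035 = 1.0590
β_Dray = 0.09044 / 0.04035 = 2.2414
β_Bellamy = 0.03111 / 0.04035 = 0.7710
β_Sable = 0.02981 / 0.04035 = 0.7388
β_P = Σ w_i β_i = 0.17×1.9822 + 0.10×1.5031 + 0.18×1.0590 + 0.16×2.2414 + 0.21×0.7710 + 0.18×0.7388 = 1.3314

1.331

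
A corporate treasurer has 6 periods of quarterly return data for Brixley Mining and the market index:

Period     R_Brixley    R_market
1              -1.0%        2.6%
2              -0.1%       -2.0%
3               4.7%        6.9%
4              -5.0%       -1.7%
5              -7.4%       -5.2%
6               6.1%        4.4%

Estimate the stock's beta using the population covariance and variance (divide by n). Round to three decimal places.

1.025

Mean R_i = (-1.0 − 0.1 + 4.7 − 5.0 − 7.4 + 6.1) / 6 = -0.4500%
Mean R_m = (2.6 − 2.0 + 6.9 − 1.7 − 5.2 + 4.4) / 6 = 0.8333%
Σ(R_i − R̄_i)(R_m − R̄_m) = 106.1000  ⇒  Cov = 106.1000 / 6 = 17.6833
Σ(R_m − R̄_m)² = 103.4933  ⇒  Var(R_m) = 103.4933 / 6 = 17.2489
β = Cov / Var(R_m) = 17.6833 / 17.2489 = 1.0252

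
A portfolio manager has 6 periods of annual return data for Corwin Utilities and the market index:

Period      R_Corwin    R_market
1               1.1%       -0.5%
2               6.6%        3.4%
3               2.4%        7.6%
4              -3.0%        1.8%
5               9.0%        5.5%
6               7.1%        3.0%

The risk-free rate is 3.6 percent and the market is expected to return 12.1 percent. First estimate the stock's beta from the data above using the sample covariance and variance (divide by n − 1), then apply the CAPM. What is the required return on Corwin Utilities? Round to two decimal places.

Mean R_i = (1.1 + 6.6 + 2.4 − 3.0 + 9.0 + 7.1) / 6 = 3.8667%
Mean R_m = (-0.5 + 3.4 + 7.6 + 1.8 + 5.5 + 3.0) / 6 = 3.4667%
Σ(R_i − R̄_i)(R_m − R̄_m) = 25.1033  ⇒  Cov = 25.1033 / 5 = 5.0207
Σ(R_m − R̄_m)² = 39.9533  ⇒  Var(R_m) = 39.9533 / 5 = 7.9907
β = Cov / Var(R_m) = 5.0207 / 7.9907 = 0.6283
MRP = 12.1% − 3.6% = 8.50%
E(R) = R_f + β × MRP = 3.6% + 0.6283 × 8.5% = 8.94%

8.94%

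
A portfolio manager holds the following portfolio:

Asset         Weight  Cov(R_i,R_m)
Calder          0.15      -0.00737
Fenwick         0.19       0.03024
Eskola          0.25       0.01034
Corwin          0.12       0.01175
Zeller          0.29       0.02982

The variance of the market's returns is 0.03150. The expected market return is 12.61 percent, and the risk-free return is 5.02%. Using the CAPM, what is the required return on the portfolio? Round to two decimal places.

β_Calder = -0.00737 / 0.03150 = -0.2340
β_Fenwick = 0.03024 / 0.03150 = 0.9600
β_Eskola = 0.01034 / 0.03150 = 0.3283
β_Corwin = 0.01175 / 0.03150 = 0.3730
β_Zeller = 0.02982 / 0.03150 = 0.9467
β_P = Σ w_i β_i = 0.15×-0.2340 + 0.19×0.9600 + 0.25×0.3283 + 0.12×0.3730 + 0.29×0.9467 = 0.5487
MRP = 12.61% − 5.02% = 7.59%
E(R_P) = R_f + β_P × MRP = 5.02% + 0.5487 × 7.59% = 9.18%

9.18%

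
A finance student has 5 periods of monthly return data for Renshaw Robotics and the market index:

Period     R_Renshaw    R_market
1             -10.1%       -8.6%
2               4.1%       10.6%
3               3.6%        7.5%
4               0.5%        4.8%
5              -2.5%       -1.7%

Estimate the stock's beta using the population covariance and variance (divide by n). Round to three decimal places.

0.739

Mean R_i = (-10.1 + 4.1 + 3.6 + 0.5 − 2.5) / 5 = -0.8800%
Mean R_m = (-8.6 + 10.6 + 7.5 + 4.8 − 1.7) / 5 = 2.5200%
Σ(R_i − R̄_i)(R_m − R̄_m) = 175.0580  ⇒  Cov = 175.0580 / 5 = 35.0116
Σ(R_m − R̄_m)² = 236.7480  ⇒  Var(R_m) = 236.7480 / 5 = 47.3496
β = Cov / Var(R_m) = 35.0116 / 47.3496 = 0.7394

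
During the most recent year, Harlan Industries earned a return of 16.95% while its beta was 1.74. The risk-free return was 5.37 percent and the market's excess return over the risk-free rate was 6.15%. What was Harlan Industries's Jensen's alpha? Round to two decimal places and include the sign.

CAPM benchmark = R_f + β(R_m − R_f) = 5.37% + 1.74 × 6.15% = 16.0710%
α = actual − benchmark = 16.95% − 16.0710% = +0.88%

+0.88%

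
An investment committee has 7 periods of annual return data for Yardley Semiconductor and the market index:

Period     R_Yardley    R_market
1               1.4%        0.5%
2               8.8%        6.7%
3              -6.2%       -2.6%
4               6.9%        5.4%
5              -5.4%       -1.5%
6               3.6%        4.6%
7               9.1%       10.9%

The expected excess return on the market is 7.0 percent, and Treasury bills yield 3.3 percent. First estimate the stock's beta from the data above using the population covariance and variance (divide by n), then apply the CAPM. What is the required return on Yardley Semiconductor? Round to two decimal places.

Mean R_i = (1.4 + 8.8 − 6.2 + 6.9 − 5.4 + 3.6 + 9.1) / 7 = 2.6000%
Mean R_m = (0.5 + 6.7 − 2.6 + 5.4 − 1.5 + 4.6 + 10.9) / 7 = 3.4286%
Σ(R_i − R̄_i)(R_m − R̄_m) = 174.4900  ⇒  Cov = 174.4900 / 7 = 24.9271
Σ(R_m − R̄_m)² = 140.9943  ⇒  Var(R_m) = 140.9943 / 7 = 20.1420
β = Cov / Var(R_m) = 24.9271 / 20.1420 = 1.2376
E(R) = R_f + β × MRP = 3.3% + 1.2376 × 7.0% = 11.96%

11.96%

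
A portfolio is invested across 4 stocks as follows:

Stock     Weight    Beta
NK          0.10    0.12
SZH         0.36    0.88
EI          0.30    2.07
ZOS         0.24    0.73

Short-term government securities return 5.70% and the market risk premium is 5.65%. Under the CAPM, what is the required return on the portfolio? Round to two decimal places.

12.06%

β_P = Σ w_i β_i = 0.10×0.12 + 0.36×0.88 + 0.30×2.07 + 0.24×0.73 = 1.1250
E(R_P) = R_f + β_P × MRP = 5.70% + 1.1250 × 5.65% = 12.06%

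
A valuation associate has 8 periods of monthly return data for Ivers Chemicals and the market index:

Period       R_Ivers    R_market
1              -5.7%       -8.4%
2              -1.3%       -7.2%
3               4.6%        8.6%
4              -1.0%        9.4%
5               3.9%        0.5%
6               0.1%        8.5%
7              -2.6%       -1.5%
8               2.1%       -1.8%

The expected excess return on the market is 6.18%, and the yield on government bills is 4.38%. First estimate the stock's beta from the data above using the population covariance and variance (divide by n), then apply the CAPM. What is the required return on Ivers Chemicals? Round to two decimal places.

Mean R_i = (-5.7 − 1.3 + 4.6 − 1.0 + 3.9 + 0.1 − 2.6 + 2.1) / 8 = 0.0125%
Mean R_m = (-8.4 − 7.2 + 8.6 + 9.4 + 0.5 + 8.5 − 1.5 − 1.8) / 8 = 1.0125%
Σ(R_i − R̄_i)(R_m − R̄_m) = 90.2188  ⇒  Cov = 90.2188 / 8 = 11.2774
Σ(R_m − R̄_m)² = 354.5088  ⇒  Var(R_m) = 354.5088 / 8 = 44.3136
β = Cov / Var(R_m) = 11.2774 / 44.3136 = 0.2545
E(R) = R_f + β × MRP = 4.38% + 0.2545 × 6.18% = 5.95%

5.95%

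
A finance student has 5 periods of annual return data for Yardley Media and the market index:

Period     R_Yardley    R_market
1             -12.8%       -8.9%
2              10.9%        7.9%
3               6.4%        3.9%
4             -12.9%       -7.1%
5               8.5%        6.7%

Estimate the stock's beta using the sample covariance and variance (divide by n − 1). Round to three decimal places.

1.489

Mean R_i = (-12.8 + 10.9 + 6.4 − 12.9 + 8.5) / 5 = 0.0200%
Mean R_m = (-8.9 + 7.9 + 3.9 − 7.1 + 6.7) / 5 = 0.5000%
Σ(R_i − R̄_i)(R_m − R̄_m) = 373.4800  ⇒  Cov = 373.4800 / 4 = 93.3700
Σ(R_m − R̄_m)² = 250.8800  ⇒  Var(R_m) = 250.8800 / 4 = 62.7200
β = Cov / Var(R_m) = 93.3700 / 62.7200 = 1.4887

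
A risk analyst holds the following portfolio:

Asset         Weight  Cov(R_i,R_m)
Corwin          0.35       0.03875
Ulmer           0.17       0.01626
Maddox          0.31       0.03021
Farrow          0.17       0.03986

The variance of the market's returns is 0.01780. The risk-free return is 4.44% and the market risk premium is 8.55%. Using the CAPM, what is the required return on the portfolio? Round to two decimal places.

β_Corwin = 0.03875 / 0.01780 = 2.1770
β_Ulmer = 0.01626 / 0.01780 = 0.9135
β_Maddox = 0.03021 / 0.01780 = 1.6972
β_Farrow = 0.03986 / 0.01780 = 2.2393
β_P = Σ w_i β_i = 0.35×2.1770 + 0.17×0.9135 + 0.31×1.6972 + 0.17×2.2393 = 1.8241
E(R_P) = R_f + β_P × MRP = 4.44% + 1.8241 × 8.55% = 20.04%

20.04%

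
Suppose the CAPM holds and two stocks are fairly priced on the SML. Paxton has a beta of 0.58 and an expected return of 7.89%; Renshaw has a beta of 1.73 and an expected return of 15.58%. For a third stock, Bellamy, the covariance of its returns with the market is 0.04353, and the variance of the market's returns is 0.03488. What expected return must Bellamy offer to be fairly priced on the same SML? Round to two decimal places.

12.36%

MRP = (15.58% − 7.89%) / (1.73 − 0.58) = 6.6870%
R_f = 7.89% − 0.58 × 6.6870% = 4.0115%
β_Bellamy = Cov / Var(R_m) = 0.04353 / 0.03488 = 1.2480
E(R_Bellamy) = R_f + β × MRP = 4.0115% + 1.2480 × 6.6870% = 12.36%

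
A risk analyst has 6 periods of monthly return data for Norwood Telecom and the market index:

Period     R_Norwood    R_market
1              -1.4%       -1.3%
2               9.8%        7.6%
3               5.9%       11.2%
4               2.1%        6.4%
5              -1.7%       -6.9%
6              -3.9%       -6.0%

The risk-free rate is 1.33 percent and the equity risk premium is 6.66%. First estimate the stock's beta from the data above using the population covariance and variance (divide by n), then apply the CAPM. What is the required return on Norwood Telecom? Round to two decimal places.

Mean R_i = (-1.4 + 9.8 + 5.9 + 2.1 − 1.7 − 3.9) / 6 = 1.8000%
Mean R_m = (-1.3 + 7.6 + 11.2 + 6.4 − 6.9 − 6.0) / 6 = 1.8333%
Σ(R_i − R̄_i)(R_m − R̄_m) = 171.1500  ⇒  Cov = 171.1500 / 6 = 28.5250
Σ(R_m − R̄_m)² = 289.2933  ⇒  Var(R_m) = 289.2933 / 6 = 48.2156
β = Cov / Var(R_m) = 28.5250 / 48.2156 = 0.5916
E(R) = R_f + β × MRP = 1.33% + 0.5916 × 6.66% = 5.27%

5.27%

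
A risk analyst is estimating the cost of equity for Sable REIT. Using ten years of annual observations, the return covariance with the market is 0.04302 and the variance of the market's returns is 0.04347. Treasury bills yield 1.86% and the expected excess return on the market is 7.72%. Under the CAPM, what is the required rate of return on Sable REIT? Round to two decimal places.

β = Cov(R_i, R_m) / Var(R_m) = 0.04302 / 0.04347 = 0.9896
E(R) = R_f + β × MRP = 1.86% + 0.9896 × 7.72% = 9.50%

9.50%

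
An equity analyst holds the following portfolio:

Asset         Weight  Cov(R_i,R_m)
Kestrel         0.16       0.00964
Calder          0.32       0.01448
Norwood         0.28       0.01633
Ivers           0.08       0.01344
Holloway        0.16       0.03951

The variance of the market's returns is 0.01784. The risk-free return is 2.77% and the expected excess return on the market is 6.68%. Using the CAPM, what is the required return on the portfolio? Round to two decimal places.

9.56%

β_Kestrel = 0.00964 / 0.01784 = 0.5404
β_Calder = 0.01448 / 0.01784 = 0.8117
β_Norwood = 0.01633 / 0.01784 = 0.9154
β_Ivers = 0.01344 / 0.01784 = 0.7534
β_Holloway = 0.03951 / 0.01784 = 2.2147
β_P = Σ w_i β_i = 0.16×0.5404 + 0.32×0.8117 + 0.28×0.9154 + 0.08×0.7534 + 0.16×2.2147 = 1.0171
E(R_P) = R_f + β_P × MRP = 2.77% + 1.0171 × 6.68% = 9.56%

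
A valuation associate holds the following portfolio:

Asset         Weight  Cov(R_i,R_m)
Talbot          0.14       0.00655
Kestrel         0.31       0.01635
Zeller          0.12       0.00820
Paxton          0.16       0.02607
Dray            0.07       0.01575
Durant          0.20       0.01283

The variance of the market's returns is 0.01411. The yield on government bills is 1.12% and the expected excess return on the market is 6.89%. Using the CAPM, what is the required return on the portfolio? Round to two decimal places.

β_Talbot = 0.00655 / 0.01411 = 0.4642
β_Kestrel = 0.01635 / 0.01411 = 1.1588
β_Zeller = 0.00820 / 0.01411 = 0.5811
β_Paxton = 0.02607 / 0.01411 = 1.8476
β_Dray = 0.01575 / 0.01411 = 1.1162
β_Durant = 0.01283 / 0.01411 = 0.9093
β_P = Σ w_i β_i = 0.14×0.4642 + 0.31×1.1588 + 0.12×0.5811 + 0.16×1.8476 + 0.07×1.1162 + 0.20×0.9093 = 1.0496
E(R_P) = R_f + β_P × MRP = 1.12% + 1.0496 × 6.89% = 8.35%

8.35%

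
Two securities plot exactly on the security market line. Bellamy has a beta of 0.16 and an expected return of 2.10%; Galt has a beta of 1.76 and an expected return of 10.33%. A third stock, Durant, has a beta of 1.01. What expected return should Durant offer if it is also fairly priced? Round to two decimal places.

6.47%

MRP (SML slope) = (10.33% − 2.10%) / (1.76 − 0.16) = 8.23% / 1.60 = 5.1438%
R_f (intercept) = 2.10% − 0.16 × 5.1438% = 1.2770%
E(R_Durant) = R_f + β × MRP = 1.2770% + 1.01 × 5.1438% = 6.47%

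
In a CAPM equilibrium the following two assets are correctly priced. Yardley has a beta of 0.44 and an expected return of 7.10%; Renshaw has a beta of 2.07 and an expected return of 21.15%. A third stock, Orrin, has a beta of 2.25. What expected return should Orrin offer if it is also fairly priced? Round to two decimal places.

22.70%

MRP (SML slope) = (21.15% − 7.10%) / (2.07 − 0.44) = 14.05% / 1.63 = 8.6196%
R_f (intercept) = 7.10% − 0.44 × 8.6196% = 3.3074%
E(R_Orrin) = R_f + β × MRP = 3.3074% + 2.25 × 8.6196% = 22.70%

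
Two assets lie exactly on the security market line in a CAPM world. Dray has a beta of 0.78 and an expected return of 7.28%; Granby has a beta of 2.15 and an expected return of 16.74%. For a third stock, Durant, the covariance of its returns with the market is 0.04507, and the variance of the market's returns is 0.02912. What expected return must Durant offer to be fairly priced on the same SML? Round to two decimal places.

12.58%

MRP = (16.74% − 7.28%) / (2.15 − 0.78) = 6.9051%
R_f = 7.28% − 0.78 × 6.9051% = 1.8940%
β_Durant = Cov / Var(R_m) = 0.04507 / 0.02912 = 1.5477
E(R_Durant) = R_f + β × MRP = 1.8940% + 1.5477 × 6.9051% = 12.58%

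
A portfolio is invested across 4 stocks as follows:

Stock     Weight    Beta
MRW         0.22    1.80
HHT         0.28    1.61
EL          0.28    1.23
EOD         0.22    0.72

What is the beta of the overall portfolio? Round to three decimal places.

β_P = Σ w_i β_i = 0.22×1.80 + 0.28×1.61 + 0.28×1.23 + 0.22×0.72 = 1.3496

1.350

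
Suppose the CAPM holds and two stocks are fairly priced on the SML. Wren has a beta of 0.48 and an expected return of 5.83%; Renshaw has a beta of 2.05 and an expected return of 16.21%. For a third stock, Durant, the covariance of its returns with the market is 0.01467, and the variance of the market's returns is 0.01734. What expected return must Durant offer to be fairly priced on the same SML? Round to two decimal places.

8.25%

MRP = (16.21% − 5.83%) / (2.05 − 0.48) = 6.6115%
R_f = 5.83% − 0.48 × 6.6115% = 2.6565%
β_Durant = Cov / Var(R_m) = 0.01467 / 0.01734 = 0.8460
E(R_Durant) = R_f + β × MRP = 2.6565% + 0.8460 × 6.6115% = 8.25%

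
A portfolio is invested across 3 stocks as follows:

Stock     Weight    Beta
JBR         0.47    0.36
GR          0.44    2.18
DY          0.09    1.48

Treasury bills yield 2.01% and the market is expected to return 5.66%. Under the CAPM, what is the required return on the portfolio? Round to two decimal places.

6.61%

β_P = Σ w_i β_i = 0.47×0.36 + 0.44×2.18 + 0.09×1.48 = 1.2616
MRP = 5.66% − 2.01% = 3.65%
E(R_P) = R_f + β_P × MRP = 2.01% + 1.2616 × 3.65% = 6.61%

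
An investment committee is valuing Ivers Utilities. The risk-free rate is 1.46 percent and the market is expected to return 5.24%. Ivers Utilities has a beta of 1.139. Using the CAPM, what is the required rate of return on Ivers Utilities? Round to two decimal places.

5.77%

Market risk premium = E(R_m) − R_f = 5.24% − 1.46% = 3.78%
E(R) = R_f + β × MRP = 1.46% + 1.139 × 3.78% = 5.77%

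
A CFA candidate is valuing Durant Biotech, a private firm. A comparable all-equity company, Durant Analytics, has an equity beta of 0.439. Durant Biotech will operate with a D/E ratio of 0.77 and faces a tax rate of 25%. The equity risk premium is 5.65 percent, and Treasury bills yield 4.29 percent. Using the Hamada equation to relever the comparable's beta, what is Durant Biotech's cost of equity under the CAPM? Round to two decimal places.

β_L = β_U × [1 + (1 − t)(D/E)] = 0.439 × [1 + (1 − 0.25) × 0.77]
    = 0.439 × [1 + 0.75 × 0.77] = 0.439 × 1.5775 = 0.6925
E(R) = R_f + β_L × MRP = 4.29% + 0.6925 × 5.65% = 8.20%

8.20%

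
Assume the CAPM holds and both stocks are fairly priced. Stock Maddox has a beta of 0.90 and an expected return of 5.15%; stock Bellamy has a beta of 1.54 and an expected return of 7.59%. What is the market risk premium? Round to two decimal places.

Both satisfy E(R) = R_f + β·MRP, so the slope of the SML is
MRP = (7.59% − 5.15%) / (1.54 − 0.90) = 2.44% / 0.64 = 3.8125%

3.81%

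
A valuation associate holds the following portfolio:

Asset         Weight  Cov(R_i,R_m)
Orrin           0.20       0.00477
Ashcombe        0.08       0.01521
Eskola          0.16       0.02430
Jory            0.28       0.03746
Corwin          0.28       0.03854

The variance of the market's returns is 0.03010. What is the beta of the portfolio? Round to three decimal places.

0.908

β_Orrin = 0.00477 / 0.03010 = 0.1585
β_Ashcombe = 0.01521 / 0.03010 = 0.5053
β_Eskola = 0.02430 / 0.03010 = 0.8073
β_Jory = 0.03746 / 0.03010 = 1.2445
β_Corwin = 0.03854 / 0.03010 = 1.2804
β_P = Σ w_i β_i = 0.20×0.1585 + 0.08×0.5053 + 0.16×0.8073 + 0.28×1.2445 + 0.28×1.2804 = 0.9083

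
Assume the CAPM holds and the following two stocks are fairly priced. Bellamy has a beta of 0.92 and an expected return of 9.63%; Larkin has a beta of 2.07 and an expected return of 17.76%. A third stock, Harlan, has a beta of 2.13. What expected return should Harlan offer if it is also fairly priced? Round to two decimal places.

MRP (SML slope) = (17.76% − 9.63%) / (2.07 − 0.92) = 8.13% / 1.15 = 7.0696%
R_f (intercept) = 9.63% − 0.92 × 7.0696% = 3.1260%
E(R_Harlan) = R_f + β × MRP = 3.1260% + 2.13 × 7.0696% = 18.18%

18.18%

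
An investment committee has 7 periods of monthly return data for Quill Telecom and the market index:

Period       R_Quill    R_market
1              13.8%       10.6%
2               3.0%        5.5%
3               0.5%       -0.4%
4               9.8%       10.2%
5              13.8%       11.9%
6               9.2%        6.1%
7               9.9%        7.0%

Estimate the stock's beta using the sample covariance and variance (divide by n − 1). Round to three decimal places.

1.109

Mean R_i = (13.8 + 3.0 + 0.5 + 9.8 + 13.8 + 9.2 + 9.9) / 7 = 8.5714%
Mean R_m = (10.6 + 5.5 − 0.4 + 10.2 + 11.9 + 6.1 + 7.0) / 7 = 7.2714%
Σ(R_i − R̄_i)(R_m − R̄_m) = 115.8943  ⇒  Cov = 115.8943 / 6 = 19.3157
Σ(R_m − R̄_m)² = 104.5143  ⇒  Var(R_m) = 104.5143 / 6 = 17.4191
β = Cov / Var(R_m) = 19.3157 / 17.4191 = 1.1089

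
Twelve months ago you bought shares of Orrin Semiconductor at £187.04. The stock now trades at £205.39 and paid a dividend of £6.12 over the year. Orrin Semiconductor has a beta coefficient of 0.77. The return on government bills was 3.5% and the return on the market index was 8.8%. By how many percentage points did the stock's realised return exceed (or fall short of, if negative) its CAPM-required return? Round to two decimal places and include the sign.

Realised HPR = (P1 + D1 − P0) / P0 = (205.39 + 6.12 − 187.04) / 187.04 = 24.47 / 187.04 = 13.0828%
MRP = 8.8% − 3.5% = 5.30%
CAPM required = R_f + β·MRP = 3.5% + 0.77 × 5.3% = 7.5810%
α = realised − required = 13.0828% − 7.5810% = +5.50%

+5.50%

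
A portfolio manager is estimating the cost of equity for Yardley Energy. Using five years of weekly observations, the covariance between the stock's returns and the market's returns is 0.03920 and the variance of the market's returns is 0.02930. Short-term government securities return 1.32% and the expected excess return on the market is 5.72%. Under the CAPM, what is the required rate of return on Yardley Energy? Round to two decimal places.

8.97%

β = Cov(R_i, R_m) / Var(R_m) = 0.03920 / 0.02930 = 1.3379
E(R) = R_f + β × MRP = 1.32% + 1.3379 × 5.72% = 8.97%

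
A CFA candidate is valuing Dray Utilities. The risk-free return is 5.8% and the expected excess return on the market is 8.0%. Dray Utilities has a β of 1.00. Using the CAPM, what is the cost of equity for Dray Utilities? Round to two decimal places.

E(R) = R_f + β × MRP = 5.8% + 1.00 × 8.0% = 13.80%

13.80%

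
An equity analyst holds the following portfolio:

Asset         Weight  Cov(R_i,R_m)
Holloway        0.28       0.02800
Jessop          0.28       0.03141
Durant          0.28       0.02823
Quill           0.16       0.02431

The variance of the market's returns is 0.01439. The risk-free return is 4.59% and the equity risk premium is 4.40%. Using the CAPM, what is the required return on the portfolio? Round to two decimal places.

13.28%

β_Holloway = 0.02800 / 0.01439 = 1.9458
β_Jessop = 0.03141 / 0.01439 = 2.1828
β_Durant = 0.02823 / 0.01439 = 1.9618
β_Quill = 0.02431 / 0.01439 = 1.6894
β_P = Σ w_i β_i = 0.28×1.9458 + 0.28×2.1828 + 0.28×1.9618 + 0.16×1.6894 = 1.9756
E(R_P) = R_f + β_P × MRP = 4.59% + 1.9756 × 4.40% = 13.28%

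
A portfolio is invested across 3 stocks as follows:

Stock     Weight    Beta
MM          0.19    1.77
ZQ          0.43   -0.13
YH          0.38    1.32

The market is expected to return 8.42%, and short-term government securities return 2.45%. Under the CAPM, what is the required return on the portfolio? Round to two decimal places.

7.12%

β_P = Σ w_i β_i = 0.19×1.77 + 0.43×-0.13 + 0.38×1.32 = 0.7820
MRP = 8.42% − 2.45% = 5.97%
E(R_P) = R_f + β_P × MRP = 2.45% + 0.7820 × 5.97% = 7.12%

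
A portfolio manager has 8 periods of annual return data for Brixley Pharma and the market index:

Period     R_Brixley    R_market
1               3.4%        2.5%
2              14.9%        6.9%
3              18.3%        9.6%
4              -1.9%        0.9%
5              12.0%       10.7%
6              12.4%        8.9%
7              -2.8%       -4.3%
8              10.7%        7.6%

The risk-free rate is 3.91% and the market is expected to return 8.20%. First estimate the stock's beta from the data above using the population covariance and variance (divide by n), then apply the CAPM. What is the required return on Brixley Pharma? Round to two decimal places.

Mean R_i = (3.4 + 14.9 + 18.3 − 1.9 + 12.0 + 12.4 − 2.8 + 10.7) / 8 = 8.3750%
Mean R_m = (2.5 + 6.9 + 9.6 + 0.9 + 10.7 + 8.9 − 4.3 + 7.6) / 8 = 5.3500%
Σ(R_i − R̄_i)(R_m − R̄_m) = 258.9500  ⇒  Cov = 258.9500 / 8 = 32.3688
Σ(R_m − R̄_m)² = 187.8000  ⇒  Var(R_m) = 187.8000 / 8 = 23.4750
β = Cov / Var(R_m) = 32.3688 / 23.4750 = 1.3789
MRP = 8.20% − 3.91% = 4.29%
E(R) = R_f + β × MRP = 3.91% + 1.3789 × 4.29% = 9.83%

9.83%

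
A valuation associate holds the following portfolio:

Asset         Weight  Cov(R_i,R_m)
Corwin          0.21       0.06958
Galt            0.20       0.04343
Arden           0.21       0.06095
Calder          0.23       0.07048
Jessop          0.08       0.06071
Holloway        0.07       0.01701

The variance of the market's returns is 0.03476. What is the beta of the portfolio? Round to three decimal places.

β_Corwin = 0.06958 / 0.03476 = 2.0017
β_Galt = 0.04343 / 0.03476 = 1.2494
β_Arden = 0.06095 / 0.03476 = 1.7535
β_Calder = 0.07048 / 0.03476 = 2.0276
β_Jessop = 0.06071 / 0.03476 = 1.7465
β_Holloway = 0.01701 / 0.03476 = 0.4894
β_P = Σ w_i β_i = 0.21×2.0017 + 0.20×1.2494 + 0.21×1.7535 + 0.23×2.0276 + 0.08×1.7465 + 0.07×0.4894 = 1.6788

1.679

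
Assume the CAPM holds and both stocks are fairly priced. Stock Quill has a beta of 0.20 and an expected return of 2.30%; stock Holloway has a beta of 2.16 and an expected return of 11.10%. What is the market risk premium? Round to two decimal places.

Both satisfy E(R) = R_f + β·MRP, so the slope of the SML is
MRP = (11.10% − 2.30%) / (2.16 − 0.20) = 8.80% / 1.96 = 4.4898%

4.49%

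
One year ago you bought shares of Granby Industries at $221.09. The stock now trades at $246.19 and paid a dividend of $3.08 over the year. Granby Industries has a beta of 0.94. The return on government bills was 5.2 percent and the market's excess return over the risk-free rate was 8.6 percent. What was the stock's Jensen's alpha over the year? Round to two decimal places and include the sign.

Realised HPR = (P1 + D1 − P0) / P0 = (246.19 + 3.08 − 221.09) / 221.09 = 28.18 / 221.09 = 12.7459%
CAPM required = R_f + β·MRP = 5.2% + 0.94 × 8.6% = 13.2840%
α = realised − required = 12.7459% − 13.2840% = -0.54%

-0.54%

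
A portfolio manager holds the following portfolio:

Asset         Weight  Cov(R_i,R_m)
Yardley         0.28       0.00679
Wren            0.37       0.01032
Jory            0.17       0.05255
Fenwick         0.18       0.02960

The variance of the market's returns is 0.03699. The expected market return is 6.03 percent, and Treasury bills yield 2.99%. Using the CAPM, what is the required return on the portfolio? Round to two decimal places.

β_Yardley = 0.00679 / 0.03699 = 0.1836
β_Wren = 0.01032 / 0.03699 = 0.2790
β_Jory = 0.05255 / 0.03699 = 1.4207
β_Fenwick = 0.02960 / 0.03699 = 0.8002
β_P = Σ w_i β_i = 0.28×0.1836 + 0.37×0.2790 + 0.17×1.4207 + 0.18×0.8002 = 0.5402
MRP = 6.03% − 2.99% = 3.04%
E(R_P) = R_f + β_P × MRP = 2.99% + 0.5402 × 3.04% = 4.63%

4.63%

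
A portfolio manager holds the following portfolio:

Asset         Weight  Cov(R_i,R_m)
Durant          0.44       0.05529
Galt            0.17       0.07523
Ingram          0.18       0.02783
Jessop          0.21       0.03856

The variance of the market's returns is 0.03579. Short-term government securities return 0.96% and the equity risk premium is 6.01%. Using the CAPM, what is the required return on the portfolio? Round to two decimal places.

9.39%

β_Durant = 0.05529 / 0.03579 = 1.5448
β_Galt = 0.07523 / 0.03579 = 2.1020
β_Ingram = 0.02783 / 0.03579 = 0.7776
β_Jessop = 0.03856 / 0.03579 = 1.0774
β_P = Σ w_i β_i = 0.44×1.5448 + 0.17×2.1020 + 0.18×0.7776 + 0.21×1.0774 = 1.4033
E(R_P) = R_f + β_P × MRP = 0.96% + 1.4033 × 6.01% = 9.39%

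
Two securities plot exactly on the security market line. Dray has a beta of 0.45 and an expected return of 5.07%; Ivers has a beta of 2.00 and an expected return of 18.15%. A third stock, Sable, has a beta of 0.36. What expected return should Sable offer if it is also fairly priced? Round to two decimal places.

4.31%

MRP (SML slope) = (18.15% − 5.07%) / (2.00 − 0.45) = 13.08% / 1.55 = 8.4387%
R_f (intercept) = 5.07% − 0.45 × 8.4387% = 1.2726%
E(R_Sable) = R_f + β × MRP = 1.2726% + 0.36 × 8.4387% = 4.31%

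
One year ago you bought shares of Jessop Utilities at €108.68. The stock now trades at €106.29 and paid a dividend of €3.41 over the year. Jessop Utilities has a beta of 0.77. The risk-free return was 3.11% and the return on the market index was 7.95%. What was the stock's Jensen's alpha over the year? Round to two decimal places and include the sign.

Realised HPR = (P1 + D1 − P0) / P0 = (106.29 + 3.41 − 108.68) / 108.68 = 1.02 / 108.68 = 0.9385%
MRP = 7.95% − 3.11% = 4.84%
CAPM required = R_f + β·MRP = 3.11% + 0.77 × 4.84% = 6.8368%
α = realised − required = 0.9385% − 6.8368% = -5.90%

-5.90%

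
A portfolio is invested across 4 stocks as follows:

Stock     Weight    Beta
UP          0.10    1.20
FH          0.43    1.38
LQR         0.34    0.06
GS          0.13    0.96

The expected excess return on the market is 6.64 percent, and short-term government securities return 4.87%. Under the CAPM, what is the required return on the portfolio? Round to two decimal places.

10.57%

β_P = Σ w_i β_i = 0.10×1.20 + 0.43×1.38 + 0.34×0.06 + 0.13×0.96 = 0.8586
E(R_P) = R_f + β_P × MRP = 4.87% + 0.8586 × 6.64% = 10.57%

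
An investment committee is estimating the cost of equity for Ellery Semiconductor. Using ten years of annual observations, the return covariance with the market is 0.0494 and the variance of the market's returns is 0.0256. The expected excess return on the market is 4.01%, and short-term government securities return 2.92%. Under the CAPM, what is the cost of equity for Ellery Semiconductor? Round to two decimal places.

10.66%

β = Cov(R_i, R_m) / Var(R_m) = 0.0494 / 0.0256 = 1.9297
E(R) = R_f + β × MRP = 2.92% + 1.9297 × 4.01% = 10.66%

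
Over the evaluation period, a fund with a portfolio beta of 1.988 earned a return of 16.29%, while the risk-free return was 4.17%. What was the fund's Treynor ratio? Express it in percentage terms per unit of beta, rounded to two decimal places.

Treynor = (R_P − R_f) / β_P = (16.29% − 4.17%) / 1.9880 = 12.12% / 1.9880 = 6.10%

6.10%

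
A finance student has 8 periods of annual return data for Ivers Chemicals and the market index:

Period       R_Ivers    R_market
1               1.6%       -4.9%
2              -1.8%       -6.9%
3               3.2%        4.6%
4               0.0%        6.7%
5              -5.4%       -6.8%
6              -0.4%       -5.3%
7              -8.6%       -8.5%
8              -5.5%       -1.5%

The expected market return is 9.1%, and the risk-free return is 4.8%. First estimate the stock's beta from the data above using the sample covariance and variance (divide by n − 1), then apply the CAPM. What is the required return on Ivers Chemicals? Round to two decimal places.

Mean R_i = (1.6 − 1.8 + 3.2 + 0.0 − 5.4 − 0.4 − 8.6 − 5.5) / 8 = -2.1125%
Mean R_m = (-4.9 − 6.9 + 4.6 + 6.7 − 6.8 − 5.3 − 8.5 − 1.5) / 8 = -2.8250%
Σ(R_i − R̄_i)(R_m − R̄_m) = 91.7475  ⇒  Cov = 91.7475 / 7 = 13.1068
Σ(R_m − R̄_m)² = 222.6550  ⇒  Var(R_m) = 222.6550 / 7 = 31.8079
β = Cov / Var(R_m) = 13.1068 / 31.8079 = 0.4121
MRP = 9.1% − 4.8% = 4.30%
E(R) = R_f + β × MRP = 4.8% + 0.4121 × 4.3% = 6.57%

6.57%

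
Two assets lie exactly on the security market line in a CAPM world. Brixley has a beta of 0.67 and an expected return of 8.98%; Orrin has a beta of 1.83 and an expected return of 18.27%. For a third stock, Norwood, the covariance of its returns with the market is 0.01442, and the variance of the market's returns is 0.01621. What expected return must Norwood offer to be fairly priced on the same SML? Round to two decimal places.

MRP = (18.27% − 8.98%) / (1.83 − 0.67) = 8.0086%
R_f = 8.98% − 0.67 × 8.0086% = 3.6142%
β_Norwood = Cov / Var(R_m) = 0.01442 / 0.01621 = 0.8896
E(R_Norwood) = R_f + β × MRP = 3.6142% + 0.8896 × 8.0086% = 10.74%

10.74%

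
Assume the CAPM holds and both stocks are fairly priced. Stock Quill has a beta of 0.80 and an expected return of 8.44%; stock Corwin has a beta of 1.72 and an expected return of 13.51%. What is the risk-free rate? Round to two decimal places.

Both satisfy E(R) = R_f + β·MRP, so the slope of the SML is
MRP = (13.51% − 8.44%) / (1.72 − 0.80) = 5.07% / 0.92 = 5.5109%
R_f = E(R_Quill) − β_Quill·MRP = 8.44% − 0.80 × 5.5109% = 4.0313%

4.03%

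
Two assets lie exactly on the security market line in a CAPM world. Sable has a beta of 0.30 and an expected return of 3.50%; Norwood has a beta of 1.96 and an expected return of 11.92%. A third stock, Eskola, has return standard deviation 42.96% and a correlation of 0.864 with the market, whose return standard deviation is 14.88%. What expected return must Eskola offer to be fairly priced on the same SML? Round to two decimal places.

MRP = (11.92% − 3.50%) / (1.96 − 0.30) = 5.0723%
R_f = 3.50% − 0.30 × 5.0723% = 1.9783%
β_Eskola = ρ·σ_i/σ_m = 0.864 × 42.96 / 14.88 = 2.4945
E(R_Eskola) = R_f + β × MRP = 1.9783% + 2.4945 × 5.0723% = 14.63%

14.63%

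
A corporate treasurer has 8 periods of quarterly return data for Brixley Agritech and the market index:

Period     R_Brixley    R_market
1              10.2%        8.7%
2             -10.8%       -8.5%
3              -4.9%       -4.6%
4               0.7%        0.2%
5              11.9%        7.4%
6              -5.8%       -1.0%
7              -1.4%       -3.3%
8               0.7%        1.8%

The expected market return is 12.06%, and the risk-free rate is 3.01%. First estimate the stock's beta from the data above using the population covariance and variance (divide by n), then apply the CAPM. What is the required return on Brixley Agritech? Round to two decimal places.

Mean R_i = (10.2 − 10.8 − 4.9 + 0.7 + 11.9 − 5.8 − 1.4 + 0.7) / 8 = 0.0750%
Mean R_m = (8.7 − 8.5 − 4.6 + 0.2 + 7.4 − 1.0 − 3.3 + 1.8) / 8 = 0.0875%
Σ(R_i − R̄_i)(R_m − R̄_m) = 302.9075  ⇒  Cov = 302.9075 / 8 = 37.8634
Σ(R_m − R̄_m)² = 238.9688  ⇒  Var(R_m) = 238.9688 / 8 = 29.8711
β = Cov / Var(R_m) = 37.8634 / 29.8711 = 1.2676
MRP = 12.06% − 3.01% = 9.05%
E(R) = R_f + β × MRP = 3.01% + 1.2676 × 9.05% = 14.48%

14.48%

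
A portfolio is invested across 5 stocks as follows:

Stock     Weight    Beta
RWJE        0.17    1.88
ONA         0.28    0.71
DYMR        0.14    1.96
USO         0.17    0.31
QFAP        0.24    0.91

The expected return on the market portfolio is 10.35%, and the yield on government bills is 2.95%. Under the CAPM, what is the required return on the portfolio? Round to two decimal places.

10.82%

β_P = Σ w_i β_i = 0.17×1.88 + 0.28×0.71 + 0.14×1.96 + 0.17×0.31 + 0.24×0.91 = 1.0639
MRP = 10.35% − 2.95% = 7.40%
E(R_P) = R_f + β_P × MRP = 2.95% + 1.0639 × 7.40% = 10.82%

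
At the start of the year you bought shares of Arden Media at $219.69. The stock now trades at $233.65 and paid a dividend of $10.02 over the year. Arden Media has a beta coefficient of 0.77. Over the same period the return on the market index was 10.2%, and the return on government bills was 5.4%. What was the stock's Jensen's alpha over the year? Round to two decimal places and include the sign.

+1.82%

Realised HPR = (P1 + D1 − P0) / P0 = (233.65 + 10.02 − 219.69) / 219.69 = 23.98 / 219.69 = 10.9154%
MRP = 10.2% − 5.4% = 4.80%
CAPM required = R_f + β·MRP = 5.4% + 0.77 × 4.8% = 9.0960%
α = realised − required = 10.9154% − 9.0960% = +1.82%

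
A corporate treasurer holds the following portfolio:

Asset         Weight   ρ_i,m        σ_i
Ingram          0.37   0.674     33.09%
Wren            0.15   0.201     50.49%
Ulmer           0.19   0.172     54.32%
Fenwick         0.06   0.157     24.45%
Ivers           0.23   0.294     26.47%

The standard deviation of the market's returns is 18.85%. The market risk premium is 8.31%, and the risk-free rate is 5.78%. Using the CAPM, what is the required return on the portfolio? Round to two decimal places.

β_Ingram = 0.674 × 33.09% / 18.85% = 1.1832
β_Wren = 0.201 × 50.49% / 18.85% = 0.5384
β_Ulmer = 0.172 × 54.32% / 18.85% = 0.4957
β_Fenwick = 0.157 × 24.45% / 18.85% = 0.2036
β_Ivers = 0.294 × 26.47% / 18.85% = 0.4128
β_P = Σ w_i β_i = 0.37×1.1832 + 0.15×0.5384 + 0.19×0.4957 + 0.06×0.2036 + 0.23×0.4128 = 0.7199
E(R_P) = R_f + β_P × MRP = 5.78% + 0.7199 × 8.31% = 11.76%

11.76%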